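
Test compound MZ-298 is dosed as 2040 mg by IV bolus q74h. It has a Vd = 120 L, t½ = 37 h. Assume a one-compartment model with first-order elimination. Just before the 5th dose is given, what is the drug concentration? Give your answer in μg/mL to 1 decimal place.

f = (1/2)^(τ/t½) = (1/2)^(74/37) ≈ 0.2500.
C₀ = D/Vd = 2040/120 ≈ 17.000 μg/mL.
Before the 5th dose, 4 doses have been given. Superposition: Cmin = C₀·(f + f² + … + f^4).
≈ 17.000 × (0.2500 + 0.0625 + 0.0156 + 0.0039) ≈ 17.000 × 0.3320 ≈ 5.644 μg/mL.

5.6 μg/mL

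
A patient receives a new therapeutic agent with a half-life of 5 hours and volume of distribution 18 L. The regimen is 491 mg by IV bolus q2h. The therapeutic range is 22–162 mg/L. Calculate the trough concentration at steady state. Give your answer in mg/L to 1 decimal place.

85.4 mg/L

τ/t½ = 2/5 ≈ 0.4, so fraction remaining f = (1/2)^(2/5) ≈ 0.7579.
Accumulation ratio R = 1/(1 − f) ≈ 1/0.2421 ≈ 4.1305.
Each bolus raises the concentration by D/Vd = 491/18 ≈ 27.278 mg/L.
Steady-state peak Cmax,ss = C₀·R ≈ 27.278 × 4.1305 ≈ 112.672 mg/L.
One interval later, Cmin,ss = Cmax,ss·e^(−kτ) ≈ 112.672 × 0.7579 ≈ 85.394 mg/L.
Trough 85.4 mg/L vs MEC 22 mg/L: adequate.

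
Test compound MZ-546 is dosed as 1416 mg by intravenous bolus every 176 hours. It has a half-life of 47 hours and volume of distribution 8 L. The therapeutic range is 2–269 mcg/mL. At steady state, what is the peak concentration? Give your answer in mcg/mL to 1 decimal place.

191.3 mcg/mL

k = ln2/t½ = ln2/47 ≈ 0.014748 h⁻¹; fraction remaining f = e^(−kτ) = e^(−0.014748×176) ≈ 0.0746.
Accumulation ratio R = 1/(1 − f) ≈ 1/0.9254 ≈ 1.0806.
Single-dose peak C₀ = D/Vd = 1416/8 ≈ 177.000 mcg/mL.
Steady-state peak Cmax,ss = C₀·R ≈ 177.000 × 1.0806 ≈ 191.266 mcg/mL.
Peak 191.3 mcg/mL vs MTC 269 mcg/mL: below toxic threshold.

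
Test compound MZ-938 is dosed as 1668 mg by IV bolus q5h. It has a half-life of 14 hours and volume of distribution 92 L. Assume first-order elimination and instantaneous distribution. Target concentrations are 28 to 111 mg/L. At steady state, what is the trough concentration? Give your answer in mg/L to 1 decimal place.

τ/t½ = 5/14 ≈ 0.35714, so fraction remaining f = (1/2)^(5/14) ≈ 0.7807.
Single-dose peak C₀ = D/Vd = 1668/92 ≈ 18.130 mg/L.
Steady-state trough Cmin,ss = C₀·f/(1−f) ≈ 18.130 × 0.7807/0.2193 ≈ 64.542 mg/L.
Trough 64.5 mg/L vs MEC 28 mg/L: adequate.

64.5 mg/L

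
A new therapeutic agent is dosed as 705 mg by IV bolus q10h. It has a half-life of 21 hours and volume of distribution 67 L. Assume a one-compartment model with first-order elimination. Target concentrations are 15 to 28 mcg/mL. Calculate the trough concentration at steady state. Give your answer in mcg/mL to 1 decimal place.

k = ln2/t½ = ln2/21 ≈ 0.033007 h⁻¹; fraction remaining f = e^(−kτ) = e^(−0.033007×10) ≈ 0.7189.
At steady state, accumulation factor R = 1/(1 − e^(−kτ)) ≈ 3.5575.
Single-dose peak C₀ = D/Vd = 705/67 ≈ 10.522 mcg/mL.
Steady-state peak Cmax,ss = C₀·R ≈ 10.522 × 3.5575 ≈ 37.432 mcg/mL.
One interval later, Cmin,ss = Cmax,ss·e^(−kτ) ≈ 37.432 × 0.7189 ≈ 26.910 mcg/mL.
Trough 26.9 mcg/mL vs MEC 15 mcg/mL: adequate.

26.9 mcg/mL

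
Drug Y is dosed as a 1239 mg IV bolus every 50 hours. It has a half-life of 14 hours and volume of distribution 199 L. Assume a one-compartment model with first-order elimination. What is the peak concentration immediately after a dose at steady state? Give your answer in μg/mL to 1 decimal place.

6.8 μg/mL

Over one 50-h interval, 50/14 ≈ 3.5714 half-lives elapse, leaving f ≈ 0.0841 of each dose.
At steady state, accumulation factor R = 1/(1 − e^(−kτ)) ≈ 1.0918.
Each bolus raises the concentration by D/Vd = 1239/199 ≈ 6.226 μg/mL.
Steady-state peak Cmax,ss = C₀·R ≈ 6.226 × 1.0918 ≈ 6.798 μg/mL.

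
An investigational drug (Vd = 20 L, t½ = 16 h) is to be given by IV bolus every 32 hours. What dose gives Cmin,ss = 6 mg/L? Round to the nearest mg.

360 mg

τ/t½ = 32/16 ≈ 2, so f = (1/2)^(32/16) ≈ 0.250000.
Cmin,ss = (D/Vd)·f/(1−f), so D = Cmin,ss·Vd·(1−f)/f.
D = 6 × 20 × (1−f)/f ≈ 6 × 20 × 3.00000 ≈ 360.00 mg.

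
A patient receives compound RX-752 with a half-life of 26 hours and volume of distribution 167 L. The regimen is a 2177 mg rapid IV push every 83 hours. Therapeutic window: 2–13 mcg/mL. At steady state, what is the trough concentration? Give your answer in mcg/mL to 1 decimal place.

1.6 mcg/mL

τ/t½ = 83/26 ≈ 3.1923, so fraction remaining f = (1/2)^(83/26) ≈ 0.1094.
Single-dose peak C₀ = D/Vd = 2177/167 ≈ 13.036 mcg/mL.
Steady-state trough Cmin,ss = C₀·f/(1−f) ≈ 13.036 × 0.1094/0.8906 ≈ 1.601 mcg/mL.
Trough 1.6 mcg/mL vs MEC 2 mcg/mL: subtherapeutic.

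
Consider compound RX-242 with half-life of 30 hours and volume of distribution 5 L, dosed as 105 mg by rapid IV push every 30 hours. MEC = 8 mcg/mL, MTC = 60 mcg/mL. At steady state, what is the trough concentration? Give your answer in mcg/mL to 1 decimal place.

τ = 30 h = 1 half-life, so f = (1/2)^1 = 0.5.
At steady state, R = 1/(1 − 0.5) = 2/1.
Single-dose peak C₀ = D/Vd = 105/5 = 21 mcg/mL.
Steady-state peak Cmax,ss = C₀·R = 21 × 2/1 ≈ 42.000 mcg/mL.
Steady-state trough Cmin,ss = Cmax,ss·f ≈ 42.000 × 0.5 ≈ 21.000 mcg/mL.
Trough 21.0 mcg/mL vs MEC 8 mcg/mL: adequate.

21.0 mcg/mL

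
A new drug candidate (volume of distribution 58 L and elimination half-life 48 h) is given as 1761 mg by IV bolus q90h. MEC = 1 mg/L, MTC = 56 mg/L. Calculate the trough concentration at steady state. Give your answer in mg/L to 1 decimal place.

Over one 90-h interval, 90/48 ≈ 1.875 half-lives elapse, leaving f ≈ 0.2726 of each dose.
Each bolus raises the concentration by D/Vd = 1761/58 ≈ 30.362 mg/L.
Steady-state trough Cmin,ss = C₀·f/(1−f) ≈ 30.362 × 0.2726/0.7274 ≈ 11.378 mg/L.
Trough 11.4 mg/L vs MEC 1 mg/L: adequate.

11.4 mg/L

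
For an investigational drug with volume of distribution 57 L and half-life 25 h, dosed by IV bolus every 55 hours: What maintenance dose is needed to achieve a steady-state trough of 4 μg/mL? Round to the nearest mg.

820 mg

τ/t½ = 55/25 ≈ 2.2, so f = (1/2)^(55/25) ≈ 0.217638.
Cmin,ss = (D/Vd)·f/(1−f), so D = Cmin,ss·Vd·(1−f)/f.
D = 4 × 57 × (1−f)/f ≈ 4 × 57 × 3.59479 ≈ 819.61 mg.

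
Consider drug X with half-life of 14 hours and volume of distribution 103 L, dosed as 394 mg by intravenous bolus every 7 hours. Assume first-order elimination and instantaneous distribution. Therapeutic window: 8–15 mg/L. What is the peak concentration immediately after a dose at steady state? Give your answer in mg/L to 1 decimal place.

13.1 mg/L

Over one 7-h interval, 7/14 ≈ 0.5 half-lives elapse, leaving f ≈ 0.7071 of each dose.
Accumulation ratio R = 1/(1 − f) ≈ 1/0.2929 ≈ 3.4141.
Each bolus raises the concentration by D/Vd = 394/103 ≈ 3.825 mg/L.
Steady-state peak Cmax,ss = C₀·R ≈ 3.825 × 3.4141 ≈ 13.059 mg/L.
Peak 13.1 mg/L vs MTC 15 mg/L: below toxic threshold.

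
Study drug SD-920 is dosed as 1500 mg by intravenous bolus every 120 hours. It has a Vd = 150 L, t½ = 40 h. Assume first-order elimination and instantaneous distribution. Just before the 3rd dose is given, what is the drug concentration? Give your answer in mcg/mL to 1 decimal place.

1.4 mcg/mL

f = (1/2)^(τ/t½) = (1/2)^(120/40) ≈ 0.1250.
C₀ = D/Vd = 1500/150 ≈ 10.000 mcg/mL.
Before the 3rd dose, 2 doses have been given. Superposition: Cmin = C₀·(f + f²).
≈ 10.000 × (0.1250 + 0.0156) ≈ 10.000 × 0.1406 ≈ 1.406 mcg/mL.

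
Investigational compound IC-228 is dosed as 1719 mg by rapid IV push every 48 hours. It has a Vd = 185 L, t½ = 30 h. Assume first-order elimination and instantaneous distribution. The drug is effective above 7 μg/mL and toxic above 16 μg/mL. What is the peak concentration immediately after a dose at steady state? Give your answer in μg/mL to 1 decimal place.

k = ln2/t½ = ln2/30 ≈ 0.023105 h⁻¹; fraction remaining f = e^(−kτ) = e^(−0.023105×48) ≈ 0.3299.
Accumulation ratio R = 1/(1 − f) ≈ 1/0.6701 ≈ 1.4923.
Single-dose peak C₀ = D/Vd = 1719/185 ≈ 9.292 μg/mL.
Steady-state peak Cmax,ss = C₀·R ≈ 9.292 × 1.4923 ≈ 13.866 μg/mL.
Peak 13.9 μg/mL vs MTC 16 μg/mL: below toxic threshold.

13.9 μg/mL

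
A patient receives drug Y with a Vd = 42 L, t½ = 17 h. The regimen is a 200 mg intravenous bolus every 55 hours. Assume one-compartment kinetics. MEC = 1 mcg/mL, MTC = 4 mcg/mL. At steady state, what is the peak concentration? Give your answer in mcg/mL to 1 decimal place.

5.3 mcg/mL

τ/t½ = 55/17 ≈ 3.2353, so fraction remaining f = (1/2)^(55/17) ≈ 0.1062.
Accumulation ratio R = 1/(1 − f) ≈ 1/0.8938 ≈ 1.1188.
Single-dose peak C₀ = D/Vd = 200/42 ≈ 4.762 mcg/mL.
Steady-state peak Cmax,ss = C₀·R ≈ 4.762 × 1.1188 ≈ 5.328 mcg/mL.
Peak 5.3 mcg/mL vs MTC 4 mcg/mL: exceeds toxic threshold.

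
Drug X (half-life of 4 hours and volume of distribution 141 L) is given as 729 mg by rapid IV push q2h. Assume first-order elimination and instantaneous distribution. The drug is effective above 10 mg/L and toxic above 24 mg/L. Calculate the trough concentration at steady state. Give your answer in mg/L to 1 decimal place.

12.5 mg/L

Over one 2-h interval, 2/4 ≈ 0.5 half-lives elapse, leaving f ≈ 0.7071 of each dose.
Accumulation ratio R = 1/(1 − f) ≈ 1/0.2929 ≈ 3.4141.
Each bolus raises the concentration by D/Vd = 729/141 ≈ 5.170 mg/L.
Steady-state peak Cmax,ss = C₀·R ≈ 5.170 × 3.4141 ≈ 17.651 mg/L.
One interval later, Cmin,ss = Cmax,ss·e^(−kτ) ≈ 17.651 × 0.7071 ≈ 12.481 mg/L.
Trough 12.5 mg/L vs MEC 10 mg/L: adequate.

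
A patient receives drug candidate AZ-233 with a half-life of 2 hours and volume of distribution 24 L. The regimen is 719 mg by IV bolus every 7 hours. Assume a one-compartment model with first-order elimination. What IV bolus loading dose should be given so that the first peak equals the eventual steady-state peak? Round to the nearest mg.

f = (1/2)^(7/2) ≈ 0.088388; accumulation ratio R = 1/(1−f) ≈ 1.09696.
Loading dose to hit Cmax,ss on first dose: D_load = D_maint·R ≈ 719 × 1.09696 ≈ 788.71 mg.

789 mg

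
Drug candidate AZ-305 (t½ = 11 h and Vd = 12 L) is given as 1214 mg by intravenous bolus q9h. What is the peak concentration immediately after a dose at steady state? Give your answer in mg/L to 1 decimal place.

233.7 mg/L

τ/t½ = 9/11 ≈ 0.81818, so fraction remaining f = (1/2)^(9/11) ≈ 0.5672.
Accumulation ratio R = 1/(1 − f) ≈ 1/0.4328 ≈ 2.3105.
Each bolus raises the concentration by D/Vd = 1214/12 ≈ 101.167 mg/L.
Steady-state peak Cmax,ss = C₀·R ≈ 101.167 × 2.3105 ≈ 233.746 mg/L.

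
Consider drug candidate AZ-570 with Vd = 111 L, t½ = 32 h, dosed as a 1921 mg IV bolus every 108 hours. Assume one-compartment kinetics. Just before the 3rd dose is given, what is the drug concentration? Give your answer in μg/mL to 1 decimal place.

f = (1/2)^(τ/t½) = (1/2)^(108/32) ≈ 0.0964.
C₀ = D/Vd = 1921/111 ≈ 17.306 μg/mL.
Before the 3rd dose, 2 doses have been given. Superposition: Cmin = C₀·(f + f²).
≈ 17.306 × (0.0964 + 0.0093) ≈ 17.306 × 0.1057 ≈ 1.829 μg/mL.

1.8 μg/mL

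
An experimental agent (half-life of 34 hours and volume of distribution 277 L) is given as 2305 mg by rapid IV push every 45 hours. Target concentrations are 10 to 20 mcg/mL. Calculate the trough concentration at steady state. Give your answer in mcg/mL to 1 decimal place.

τ/t½ = 45/34 ≈ 1.3235, so fraction remaining f = (1/2)^(45/34) ≈ 0.3996.
Single-dose peak C₀ = D/Vd = 2305/277 ≈ 8.321 mcg/mL.
Steady-state trough Cmin,ss = C₀·f/(1−f) ≈ 8.321 × 0.3996/0.6004 ≈ 5.538 mcg/mL.
Trough 5.5 mcg/mL vs MEC 10 mcg/mL: subtherapeutic.

5.5 mcg/mL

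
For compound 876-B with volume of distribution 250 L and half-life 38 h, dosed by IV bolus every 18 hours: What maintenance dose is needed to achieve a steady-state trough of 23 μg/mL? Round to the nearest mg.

τ/t½ = 18/38 ≈ 0.47368, so f = (1/2)^(18/38) ≈ 0.720123.
Cmin,ss = (D/Vd)·f/(1−f), so D = Cmin,ss·Vd·(1−f)/f.
D = 23 × 250 × (1−f)/f ≈ 23 × 250 × 0.38865 ≈ 2234.74 mg.

2235 mg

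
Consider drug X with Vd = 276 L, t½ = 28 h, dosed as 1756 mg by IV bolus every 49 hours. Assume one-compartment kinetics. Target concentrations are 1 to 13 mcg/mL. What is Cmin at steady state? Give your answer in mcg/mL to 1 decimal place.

2.7 mcg/mL

k = ln2/t½ = ln2/28 ≈ 0.024755 h⁻¹; fraction remaining f = e^(−kτ) = e^(−0.024755×49) ≈ 0.2973.
Accumulation ratio R = 1/(1 − f) ≈ 1/0.7027 ≈ 1.4231.
Single-dose peak C₀ = D/Vd = 1756/276 ≈ 6.362 mcg/mL.
Steady-state peak Cmax,ss = C₀·R ≈ 6.362 × 1.4231 ≈ 9.054 mcg/mL.
Steady-state trough Cmin,ss = Cmax,ss·f ≈ 9.054 × 0.2973 ≈ 2.692 mcg/mL.
Trough 2.7 mcg/mL vs MEC 1 mcg/mL: adequate.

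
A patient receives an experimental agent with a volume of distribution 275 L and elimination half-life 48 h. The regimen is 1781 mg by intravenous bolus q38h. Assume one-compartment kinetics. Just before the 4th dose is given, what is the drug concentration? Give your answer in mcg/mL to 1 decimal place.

7.2 mcg/mL

f = (1/2)^(τ/t½) = (1/2)^(38/48) ≈ 0.5777.
C₀ = D/Vd = 1781/275 ≈ 6.476 mcg/mL.
Before the 4th dose, 3 doses have been given. Superposition: Cmin = C₀·(f + f² + … + f^3).
≈ 6.476 × (0.5777 + 0.3337 + 0.1928) ≈ 6.476 × 1.1042 ≈ 7.151 mcg/mL.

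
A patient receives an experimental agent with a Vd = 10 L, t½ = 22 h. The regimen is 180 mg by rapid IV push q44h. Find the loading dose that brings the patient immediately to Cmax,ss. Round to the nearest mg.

240 mg

f = (1/2)^(44/22) ≈ 0.250000; accumulation ratio R = 1/(1−f) ≈ 1.33333.
Loading dose to hit Cmax,ss on first dose: D_load = D_maint·R ≈ 180 × 1.33333 ≈ 240.00 mg.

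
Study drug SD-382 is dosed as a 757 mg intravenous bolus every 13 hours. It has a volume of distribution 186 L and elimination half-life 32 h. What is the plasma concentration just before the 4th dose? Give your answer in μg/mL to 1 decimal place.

f = (1/2)^(τ/t½) = (1/2)^(13/32) ≈ 0.7546.
C₀ = D/Vd = 757/186 ≈ 4.070 μg/mL.
Before the 4th dose, 3 doses have been given. Superposition: Cmin = C₀·(f + f² + … + f^3).
≈ 4.070 × (0.7546 + 0.5694 + 0.4297) ≈ 4.070 × 1.7537 ≈ 7.138 μg/mL.

7.1 μg/mL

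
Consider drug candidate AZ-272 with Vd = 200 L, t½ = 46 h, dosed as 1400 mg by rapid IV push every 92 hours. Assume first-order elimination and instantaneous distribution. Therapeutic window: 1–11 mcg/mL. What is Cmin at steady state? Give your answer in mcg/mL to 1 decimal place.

The dosing interval is 2 half-lives, so f = 2^(−2) = 0.25.
Accumulation ratio R = 1/(1 − f) = 1/0.75 = 4/3.
Single-dose peak C₀ = D/Vd = 1400/200 = 7 mcg/mL.
Steady-state peak Cmax,ss = C₀·R = 7 × 4/3 ≈ 9.333 mcg/mL.
Steady-state trough Cmin,ss = Cmax,ss·f ≈ 9.333 × 0.25 ≈ 2.333 mcg/mL.
Trough 2.3 mcg/mL vs MEC 1 mcg/mL: adequate.

2.3 mcg/mL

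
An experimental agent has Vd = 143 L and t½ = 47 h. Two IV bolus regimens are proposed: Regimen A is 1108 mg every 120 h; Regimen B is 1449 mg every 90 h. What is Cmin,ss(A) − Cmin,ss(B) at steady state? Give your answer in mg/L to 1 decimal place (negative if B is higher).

Regimen A: f = (1/2)^(120/47) ≈ 0.1704; Cmin,ss = (1108/143)·f/(1−f) ≈ 1.591 mg/L.
Regimen B: f = (1/2)^(90/47) ≈ 0.2652; Cmin,ss = (1449/143)·f/(1−f) ≈ 3.657 mg/L.
Difference ≈ 1.591 − 3.657 ≈ -2.066 mg/L.

-2.1 mg/L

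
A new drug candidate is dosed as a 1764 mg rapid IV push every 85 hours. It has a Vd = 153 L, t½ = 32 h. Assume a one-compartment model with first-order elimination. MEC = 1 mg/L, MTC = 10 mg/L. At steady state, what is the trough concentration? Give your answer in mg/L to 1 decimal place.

τ/t½ = 85/32 ≈ 2.6562, so fraction remaining f = (1/2)^(85/32) ≈ 0.1586.
Single-dose peak C₀ = D/Vd = 1764/153 ≈ 11.529 mg/L.
Steady-state trough Cmin,ss = C₀·f/(1−f) ≈ 11.529 × 0.1586/0.8414 ≈ 2.173 mg/L.
Trough 2.2 mg/L vs MEC 1 mg/L: adequate.

2.2 mg/L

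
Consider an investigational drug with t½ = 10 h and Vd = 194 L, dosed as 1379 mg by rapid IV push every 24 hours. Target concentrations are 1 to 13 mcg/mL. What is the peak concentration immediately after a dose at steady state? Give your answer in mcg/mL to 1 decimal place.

8.8 mcg/mL

k = ln2/t½ = ln2/10 ≈ 0.069315 h⁻¹; fraction remaining f = e^(−kτ) = e^(−0.069315×24) ≈ 0.1895.
Accumulation ratio R = 1/(1 − f) ≈ 1/0.8105 ≈ 1.2338.
Each bolus raises the concentration by D/Vd = 1379/194 ≈ 7.108 mcg/mL.
Steady-state peak Cmax,ss = C₀·R ≈ 7.108 × 1.2338 ≈ 8.770 mcg/mL.
Peak 8.8 mcg/mL vs MTC 13 mcg/mL: below toxic threshold.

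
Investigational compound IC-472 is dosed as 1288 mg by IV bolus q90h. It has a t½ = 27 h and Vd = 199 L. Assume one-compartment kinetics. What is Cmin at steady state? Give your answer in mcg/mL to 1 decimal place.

0.7 mcg/mL

τ/t½ = 90/27 ≈ 3.3333, so fraction remaining f = (1/2)^(90/27) ≈ 0.0992.
Single-dose peak C₀ = D/Vd = 1288/199 ≈ 6.472 mcg/mL.
Steady-state trough Cmin,ss = C₀·f/(1−f) ≈ 6.472 × 0.0992/0.9008 ≈ 0.713 mcg/mL.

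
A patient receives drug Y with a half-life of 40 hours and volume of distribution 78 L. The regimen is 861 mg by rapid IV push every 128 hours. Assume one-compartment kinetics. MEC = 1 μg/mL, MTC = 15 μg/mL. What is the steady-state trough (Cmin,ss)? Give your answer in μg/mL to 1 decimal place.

τ/t½ = 128/40 ≈ 3.2, so fraction remaining f = (1/2)^(128/40) ≈ 0.1088.
Accumulation ratio R = 1/(1 − f) ≈ 1/0.8912 ≈ 1.1221.
Each bolus raises the concentration by D/Vd = 861/78 ≈ 11.038 μg/mL.
Steady-state peak Cmax,ss = C₀·R ≈ 11.038 × 1.1221 ≈ 12.386 μg/mL.
One interval later, Cmin,ss = Cmax,ss·e^(−kτ) ≈ 12.386 × 0.1088 ≈ 1.348 μg/mL.
Trough 1.3 μg/mL vs MEC 1 μg/mL: adequate.

1.3 μg/mL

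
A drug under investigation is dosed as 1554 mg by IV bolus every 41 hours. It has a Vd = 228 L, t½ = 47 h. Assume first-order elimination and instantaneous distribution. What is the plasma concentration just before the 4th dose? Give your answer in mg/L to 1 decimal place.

f = (1/2)^(τ/t½) = (1/2)^(41/47) ≈ 0.5463.
C₀ = D/Vd = 1554/228 ≈ 6.816 mg/L.
Before the 4th dose, 3 doses have been given. Superposition: Cmin = C₀·(f + f² + … + f^3).
≈ 6.816 × (0.5463 + 0.2984 + 0.1630) ≈ 6.816 × 1.0077 ≈ 6.868 mg/L.

6.9 mg/L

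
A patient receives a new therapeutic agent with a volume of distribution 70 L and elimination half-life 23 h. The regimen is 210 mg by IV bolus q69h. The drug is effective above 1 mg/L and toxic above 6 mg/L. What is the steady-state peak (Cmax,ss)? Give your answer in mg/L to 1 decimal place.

τ = 69 h = 3 half-lives, so f = (1/2)^3 = 0.125.
At steady state, R = 1/(1 − 0.125) = 8/7.
Single-dose peak C₀ = D/Vd = 210/70 = 3 mg/L.
Steady-state peak Cmax,ss = C₀·R = 3 × 8/7 ≈ 3.429 mg/L.
Peak 3.4 mg/L vs MTC 6 mg/L: below toxic threshold.

3.4 mg/L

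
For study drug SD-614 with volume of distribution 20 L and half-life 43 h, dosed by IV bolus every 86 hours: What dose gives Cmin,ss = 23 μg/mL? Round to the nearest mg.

τ/t½ = 86/43 ≈ 2, so f = (1/2)^(86/43) ≈ 0.250000.
Cmin,ss = (D/Vd)·f/(1−f), so D = Cmin,ss·Vd·(1−f)/f.
D = 23 × 20 × (1−f)/f ≈ 23 × 20 × 3.00000 ≈ 1380.00 mg.

1380 mg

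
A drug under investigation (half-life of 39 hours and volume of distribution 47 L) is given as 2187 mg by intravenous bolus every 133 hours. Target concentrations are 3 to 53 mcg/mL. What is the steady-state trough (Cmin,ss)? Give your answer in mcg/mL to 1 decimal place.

τ/t½ = 133/39 ≈ 3.4103, so fraction remaining f = (1/2)^(133/39) ≈ 0.0941.
Single-dose peak C₀ = D/Vd = 2187/47 ≈ 46.532 mcg/mL.
Steady-state trough Cmin,ss = C₀·f/(1−f) ≈ 46.532 × 0.0941/0.9059 ≈ 4.833 mcg/mL.
Trough 4.8 mcg/mL vs MEC 3 mcg/mL: adequate.

4.8 mcg/mL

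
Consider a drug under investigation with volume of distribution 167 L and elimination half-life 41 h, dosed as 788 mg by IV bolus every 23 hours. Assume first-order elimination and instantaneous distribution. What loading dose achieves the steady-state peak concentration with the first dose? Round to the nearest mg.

2446 mg

f = (1/2)^(23/41) ≈ 0.677844; accumulation ratio R = 1/(1−f) ≈ 3.10409.
Loading dose to hit Cmax,ss on first dose: D_load = D_maint·R ≈ 788 × 3.10409 ≈ 2446.02 mg.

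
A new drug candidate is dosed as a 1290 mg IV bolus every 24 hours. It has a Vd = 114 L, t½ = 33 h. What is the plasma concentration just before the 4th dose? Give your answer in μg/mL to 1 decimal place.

f = (1/2)^(τ/t½) = (1/2)^(24/33) ≈ 0.6040.
C₀ = D/Vd = 1290/114 ≈ 11.316 μg/mL.
Before the 4th dose, 3 doses have been given. Superposition: Cmin = C₀·(f + f² + … + f^3).
≈ 11.316 × (0.6040 + 0.3648 + 0.2203) ≈ 11.316 × 1.1891 ≈ 13.456 μg/mL.

13.5 μg/mL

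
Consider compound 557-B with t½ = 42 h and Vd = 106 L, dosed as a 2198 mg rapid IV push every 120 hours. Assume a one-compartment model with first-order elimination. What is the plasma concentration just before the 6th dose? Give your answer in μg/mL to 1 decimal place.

3.3 μg/mL

f = (1/2)^(τ/t½) = (1/2)^(120/42) ≈ 0.1380.
C₀ = D/Vd = 2198/106 ≈ 20.736 μg/mL.
Before the 6th dose, 5 doses have been given. Superposition: Cmin = C₀·(f + f² + … + f^5).
≈ 20.736 × (0.1380 + 0.0190 + 0.0026 + 0.0004 + 0.0001) ≈ 20.736 × 0.1601 ≈ 3.320 μg/mL.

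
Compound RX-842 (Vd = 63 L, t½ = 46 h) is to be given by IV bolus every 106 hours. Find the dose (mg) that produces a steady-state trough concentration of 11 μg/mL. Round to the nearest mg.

τ/t½ = 106/46 ≈ 2.3043, so f = (1/2)^(106/46) ≈ 0.202452.
Cmin,ss = (D/Vd)·f/(1−f), so D = Cmin,ss·Vd·(1−f)/f.
D = 11 × 63 × (1−f)/f ≈ 11 × 63 × 3.93944 ≈ 2730.03 mg.

2730 mg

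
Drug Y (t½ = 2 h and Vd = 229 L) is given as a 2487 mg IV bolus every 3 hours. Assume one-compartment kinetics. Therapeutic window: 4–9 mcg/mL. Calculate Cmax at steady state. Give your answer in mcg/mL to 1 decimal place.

τ/t½ = 3/2 ≈ 1.5, so fraction remaining f = (1/2)^(3/2) ≈ 0.3536.
Accumulation ratio R = 1/(1 − f) ≈ 1/0.6464 ≈ 1.5470.
Single-dose peak C₀ = D/Vd = 2487/229 ≈ 10.860 mcg/mL.
Cmax,ss = C₀/(1 − f) ≈ 10.860/0.6464 ≈ 16.801 mcg/mL.
Peak 16.8 mcg/mL vs MTC 9 mcg/mL: exceeds toxic threshold.

16.8 mcg/mL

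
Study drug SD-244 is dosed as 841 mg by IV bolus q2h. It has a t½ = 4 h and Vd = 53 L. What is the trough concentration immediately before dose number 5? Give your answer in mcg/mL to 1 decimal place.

28.7 mcg/mL

f = (1/2)^(τ/t½) = (1/2)^(2/4) ≈ 0.7071.
C₀ = D/Vd = 841/53 ≈ 15.868 mcg/mL.
Before the 5th dose, 4 doses have been given. Superposition: Cmin = C₀·(f + f² + … + f^4).
≈ 15.868 × (0.7071 + 0.5000 + 0.3535 + 0.2500) ≈ 15.868 × 1.8106 ≈ 28.731 mcg/mL.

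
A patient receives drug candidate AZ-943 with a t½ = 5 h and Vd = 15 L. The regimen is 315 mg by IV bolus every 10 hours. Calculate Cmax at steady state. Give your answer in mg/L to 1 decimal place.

28.0 mg/L

τ = 10 h = 2 half-lives, so f = (1/2)^2 = 0.25.
At steady state, R = 1/(1 − 0.25) = 4/3.
Single-dose peak C₀ = D/Vd = 315/15 = 21 mg/L.
Steady-state peak Cmax,ss = C₀·R = 21 × 4/3 ≈ 28.000 mg/L.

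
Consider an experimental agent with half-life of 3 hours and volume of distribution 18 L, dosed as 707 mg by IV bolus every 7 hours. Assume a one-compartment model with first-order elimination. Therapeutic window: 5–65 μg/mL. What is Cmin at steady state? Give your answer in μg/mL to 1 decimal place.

τ/t½ = 7/3 ≈ 2.3333, so fraction remaining f = (1/2)^(7/3) ≈ 0.1984.
At steady state, accumulation factor R = 1/(1 − e^(−kτ)) ≈ 1.2475.
Single-dose peak C₀ = D/Vd = 707/18 ≈ 39.278 μg/mL.
Cmax,ss = C₀/(1 − f) ≈ 39.278/0.8016 ≈ 49.000 μg/mL.
One interval later, Cmin,ss = Cmax,ss·e^(−kτ) ≈ 49.000 × 0.1984 ≈ 9.722 μg/mL.
Trough 9.7 μg/mL vs MEC 5 μg/mL: adequate.

9.7 μg/mL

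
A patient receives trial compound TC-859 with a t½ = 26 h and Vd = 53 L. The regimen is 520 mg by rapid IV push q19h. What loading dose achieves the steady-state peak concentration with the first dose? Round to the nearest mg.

1308 mg

f = (1/2)^(19/26) ≈ 0.602583; accumulation ratio R = 1/(1−f) ≈ 2.51625.
Loading dose to hit Cmax,ss on first dose: D_load = D_maint·R ≈ 520 × 2.51625 ≈ 1308.45 mg.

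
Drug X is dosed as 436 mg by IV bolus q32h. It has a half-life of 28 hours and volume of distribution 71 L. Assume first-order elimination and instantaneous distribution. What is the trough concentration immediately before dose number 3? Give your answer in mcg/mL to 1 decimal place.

4.0 mcg/mL

f = (1/2)^(τ/t½) = (1/2)^(32/28) ≈ 0.4529.
C₀ = D/Vd = 436/71 ≈ 6.141 mcg/mL.
Before the 3rd dose, 2 doses have been given. Superposition: Cmin = C₀·(f + f²).
≈ 6.141 × (0.4529 + 0.2051) ≈ 6.141 × 0.6580 ≈ 4.041 mcg/mL.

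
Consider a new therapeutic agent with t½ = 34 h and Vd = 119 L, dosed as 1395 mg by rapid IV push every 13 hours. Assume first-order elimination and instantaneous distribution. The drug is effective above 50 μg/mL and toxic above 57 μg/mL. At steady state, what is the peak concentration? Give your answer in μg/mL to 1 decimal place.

τ/t½ = 13/34 ≈ 0.38235, so fraction remaining f = (1/2)^(13/34) ≈ 0.7672.
Accumulation ratio R = 1/(1 − f) ≈ 1/0.2328 ≈ 4.2955.
Single-dose peak C₀ = D/Vd = 1395/119 ≈ 11.723 μg/mL.
Cmax,ss = C₀/(1 − f) ≈ 11.723/0.2328 ≈ 50.357 μg/mL.
Peak 50.4 μg/mL vs MTC 57 μg/mL: below toxic threshold.

50.4 μg/mL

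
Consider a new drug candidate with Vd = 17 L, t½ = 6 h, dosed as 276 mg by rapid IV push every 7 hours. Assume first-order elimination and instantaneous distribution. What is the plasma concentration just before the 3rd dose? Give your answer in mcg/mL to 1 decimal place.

f = (1/2)^(τ/t½) = (1/2)^(7/6) ≈ 0.4454.
C₀ = D/Vd = 276/17 ≈ 16.235 mcg/mL.
Before the 3rd dose, 2 doses have been given. Superposition: Cmin = C₀·(f + f²).
≈ 16.235 × (0.4454 + 0.1984) ≈ 16.235 × 0.6438 ≈ 10.452 mcg/mL.

10.5 mcg/mL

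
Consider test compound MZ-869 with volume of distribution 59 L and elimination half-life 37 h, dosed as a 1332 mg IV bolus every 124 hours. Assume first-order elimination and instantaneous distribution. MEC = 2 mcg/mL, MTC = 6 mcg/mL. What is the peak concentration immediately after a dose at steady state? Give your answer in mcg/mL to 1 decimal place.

25.0 mcg/mL

τ/t½ = 124/37 ≈ 3.3514, so fraction remaining f = (1/2)^(124/37) ≈ 0.0980.
At steady state, accumulation factor R = 1/(1 − e^(−kτ)) ≈ 1.1086.
Single-dose peak C₀ = D/Vd = 1332/59 ≈ 22.576 mcg/mL.
Steady-state peak Cmax,ss = C₀·R ≈ 22.576 × 1.1086 ≈ 25.028 mcg/mL.
Peak 25.0 mcg/mL vs MTC 6 mcg/mL: exceeds toxic threshold.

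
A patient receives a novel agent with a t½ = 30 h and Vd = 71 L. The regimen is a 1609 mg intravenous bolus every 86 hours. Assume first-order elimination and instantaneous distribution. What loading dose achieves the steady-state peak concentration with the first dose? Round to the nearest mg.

f = (1/2)^(86/30) ≈ 0.137103; accumulation ratio R = 1/(1−f) ≈ 1.15889.
Loading dose to hit Cmax,ss on first dose: D_load = D_maint·R ≈ 1609 × 1.15889 ≈ 1864.65 mg.

1865 mg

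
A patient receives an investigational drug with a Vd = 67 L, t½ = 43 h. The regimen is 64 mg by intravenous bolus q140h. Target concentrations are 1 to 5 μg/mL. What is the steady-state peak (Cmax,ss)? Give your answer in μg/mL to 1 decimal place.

Over one 140-h interval, 140/43 ≈ 3.2558 half-lives elapse, leaving f ≈ 0.1047 of each dose.
At steady state, accumulation factor R = 1/(1 − e^(−kτ)) ≈ 1.1169.
Each bolus raises the concentration by D/Vd = 64/67 ≈ 0.955 μg/mL.
Cmax,ss = C₀/(1 − f) ≈ 0.955/0.8953 ≈ 1.067 μg/mL.
Peak 1.1 μg/mL vs MTC 5 μg/mL: below toxic threshold.

1.1 μg/mL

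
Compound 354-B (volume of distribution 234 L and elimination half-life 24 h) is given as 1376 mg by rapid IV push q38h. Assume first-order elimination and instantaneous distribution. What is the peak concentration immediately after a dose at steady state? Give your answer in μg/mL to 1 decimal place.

τ/t½ = 38/24 ≈ 1.5833, so fraction remaining f = (1/2)^(38/24) ≈ 0.3337.
At steady state, accumulation factor R = 1/(1 − e^(−kτ)) ≈ 1.5008.
Single-dose peak C₀ = D/Vd = 1376/234 ≈ 5.880 μg/mL.
Steady-state peak Cmax,ss = C₀·R ≈ 5.880 × 1.5008 ≈ 8.825 μg/mL.

8.8 μg/mL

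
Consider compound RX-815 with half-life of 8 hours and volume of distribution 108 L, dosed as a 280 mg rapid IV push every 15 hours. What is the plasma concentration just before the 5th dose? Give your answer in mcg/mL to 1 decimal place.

f = (1/2)^(τ/t½) = (1/2)^(15/8) ≈ 0.2726.
C₀ = D/Vd = 280/108 ≈ 2.593 mcg/mL.
Before the 5th dose, 4 doses have been given. Superposition: Cmin = C₀·(f + f² + … + f^4).
≈ 2.593 × (0.2726 + 0.0743 + 0.0203 + 0.0055) ≈ 2.593 × 0.3727 ≈ 0.966 mcg/mL.

1.0 mcg/mL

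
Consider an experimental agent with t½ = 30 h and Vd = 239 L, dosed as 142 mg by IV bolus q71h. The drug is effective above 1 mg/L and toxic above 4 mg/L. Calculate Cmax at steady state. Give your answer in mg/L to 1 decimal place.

Over one 71-h interval, 71/30 ≈ 2.3667 half-lives elapse, leaving f ≈ 0.1939 of each dose.
At steady state, accumulation factor R = 1/(1 − e^(−kτ)) ≈ 1.2405.
Each bolus raises the concentration by D/Vd = 142/239 ≈ 0.594 mg/L.
Cmax,ss = C₀/(1 − f) ≈ 0.594/0.8061 ≈ 0.737 mg/L.
Peak 0.7 mg/L vs MTC 4 mg/L: below toxic threshold.

0.7 mg/L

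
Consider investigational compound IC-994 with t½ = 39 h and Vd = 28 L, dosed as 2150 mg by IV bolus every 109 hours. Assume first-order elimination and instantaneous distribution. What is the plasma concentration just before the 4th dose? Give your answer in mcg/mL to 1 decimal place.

f = (1/2)^(τ/t½) = (1/2)^(109/39) ≈ 0.1441.
C₀ = D/Vd = 2150/28 ≈ 76.786 mcg/mL.
Before the 4th dose, 3 doses have been given. Superposition: Cmin = C₀·(f + f² + … + f^3).
≈ 76.786 × (0.1441 + 0.0208 + 0.0030) ≈ 76.786 × 0.1679 ≈ 12.892 mcg/mL.

12.9 mcg/mL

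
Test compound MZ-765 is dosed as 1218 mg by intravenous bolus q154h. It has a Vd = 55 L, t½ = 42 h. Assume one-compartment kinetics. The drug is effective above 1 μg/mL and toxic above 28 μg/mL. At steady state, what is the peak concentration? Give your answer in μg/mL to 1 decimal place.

Over one 154-h interval, 154/42 ≈ 3.6667 half-lives elapse, leaving f ≈ 0.0787 of each dose.
At steady state, accumulation factor R = 1/(1 − e^(−kτ)) ≈ 1.0854.
Each bolus raises the concentration by D/Vd = 1218/55 ≈ 22.145 μg/mL.
Steady-state peak Cmax,ss = C₀·R ≈ 22.145 × 1.0854 ≈ 24.036 μg/mL.
Peak 24.0 μg/mL vs MTC 28 μg/mL: below toxic threshold.

24.0 μg/mL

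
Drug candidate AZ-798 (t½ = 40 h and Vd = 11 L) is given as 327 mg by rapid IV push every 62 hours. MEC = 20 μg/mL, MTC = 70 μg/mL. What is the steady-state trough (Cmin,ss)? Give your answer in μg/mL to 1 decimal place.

k = ln2/t½ = ln2/40 ≈ 0.017329 h⁻¹; fraction remaining f = e^(−kτ) = e^(−0.017329×62) ≈ 0.3415.
Single-dose peak C₀ = D/Vd = 327/11 ≈ 29.727 μg/mL.
Steady-state trough Cmin,ss = C₀·f/(1−f) ≈ 29.727 × 0.3415/0.6585 ≈ 15.417 μg/mL.
Trough 15.4 μg/mL vs MEC 20 μg/mL: subtherapeutic.

15.4 μg/mL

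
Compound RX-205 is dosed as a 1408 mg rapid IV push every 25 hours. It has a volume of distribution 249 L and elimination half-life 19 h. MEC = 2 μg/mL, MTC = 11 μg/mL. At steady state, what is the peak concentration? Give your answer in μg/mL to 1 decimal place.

9.5 μg/mL

τ/t½ = 25/19 ≈ 1.3158, so fraction remaining f = (1/2)^(25/19) ≈ 0.4017.
Accumulation ratio R = 1/(1 − f) ≈ 1/0.5983 ≈ 1.6714.
Single-dose peak C₀ = D/Vd = 1408/249 ≈ 5.655 μg/mL.
Cmax,ss = C₀/(1 − f) ≈ 5.655/0.5983 ≈ 9.452 μg/mL.
Peak 9.5 μg/mL vs MTC 11 μg/mL: below toxic threshold.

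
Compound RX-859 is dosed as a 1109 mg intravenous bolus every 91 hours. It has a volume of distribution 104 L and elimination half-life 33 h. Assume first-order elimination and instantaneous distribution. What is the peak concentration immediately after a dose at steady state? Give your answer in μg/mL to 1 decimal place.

Over one 91-h interval, 91/33 ≈ 2.7576 half-lives elapse, leaving f ≈ 0.1479 of each dose.
Accumulation ratio R = 1/(1 − f) ≈ 1/0.8521 ≈ 1.1736.
Single-dose peak C₀ = D/Vd = 1109/104 ≈ 10.663 μg/mL.
Cmax,ss = C₀/(1 − f) ≈ 10.663/0.8521 ≈ 12.514 μg/mL.

12.5 μg/mL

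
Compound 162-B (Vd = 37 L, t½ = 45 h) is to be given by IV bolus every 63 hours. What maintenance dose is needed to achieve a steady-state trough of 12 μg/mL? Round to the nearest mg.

τ/t½ = 63/45 ≈ 1.4, so f = (1/2)^(63/45) ≈ 0.378929.
Cmin,ss = (D/Vd)·f/(1−f), so D = Cmin,ss·Vd·(1−f)/f.
D = 12 × 37 × (1−f)/f ≈ 12 × 37 × 1.63902 ≈ 727.72 mg.

728 mg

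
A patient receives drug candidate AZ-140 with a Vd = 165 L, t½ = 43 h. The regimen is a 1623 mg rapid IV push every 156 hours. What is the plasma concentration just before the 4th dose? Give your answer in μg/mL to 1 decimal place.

0.9 μg/mL

f = (1/2)^(τ/t½) = (1/2)^(156/43) ≈ 0.0809.
C₀ = D/Vd = 1623/165 ≈ 9.836 μg/mL.
Before the 4th dose, 3 doses have been given. Superposition: Cmin = C₀·(f + f² + … + f^3).
≈ 9.836 × (0.0809 + 0.0065 + 0.0005) ≈ 9.836 × 0.0879 ≈ 0.865 μg/mL.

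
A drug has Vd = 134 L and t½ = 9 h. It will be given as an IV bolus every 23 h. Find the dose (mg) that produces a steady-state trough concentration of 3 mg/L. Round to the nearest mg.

τ/t½ = 23/9 ≈ 2.5556, so f = (1/2)^(23/9) ≈ 0.170099.
Cmin,ss = (D/Vd)·f/(1−f), so D = Cmin,ss·Vd·(1−f)/f.
D = 3 × 134 × (1−f)/f ≈ 3 × 134 × 4.87893 ≈ 1961.33 mg.

1961 mg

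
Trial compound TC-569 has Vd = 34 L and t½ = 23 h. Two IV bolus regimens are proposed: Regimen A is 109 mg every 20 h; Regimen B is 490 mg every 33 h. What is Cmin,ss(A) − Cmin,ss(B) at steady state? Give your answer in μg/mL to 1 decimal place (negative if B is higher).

-4.6 μg/mL

Regimen A: f = (1/2)^(20/23) ≈ 0.5473; Cmin,ss = (109/34)·f/(1−f) ≈ 3.876 μg/mL.
Regimen B: f = (1/2)^(33/23) ≈ 0.3699; Cmin,ss = (490/34)·f/(1−f) ≈ 8.460 μg/mL.
Difference ≈ 3.876 − 8.460 ≈ -4.584 μg/mL.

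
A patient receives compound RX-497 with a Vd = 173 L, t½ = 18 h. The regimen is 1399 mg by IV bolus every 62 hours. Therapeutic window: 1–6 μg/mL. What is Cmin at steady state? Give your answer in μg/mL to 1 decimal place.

0.8 μg/mL

Over one 62-h interval, 62/18 ≈ 3.4444 half-lives elapse, leaving f ≈ 0.0919 of each dose.
At steady state, accumulation factor R = 1/(1 − e^(−kτ)) ≈ 1.1012.
Single-dose peak C₀ = D/Vd = 1399/173 ≈ 8.087 μg/mL.
Steady-state peak Cmax,ss = C₀·R ≈ 8.087 × 1.1012 ≈ 8.905 μg/mL.
Steady-state trough Cmin,ss = Cmax,ss·f ≈ 8.905 × 0.0919 ≈ 0.818 μg/mL.
Trough 0.8 μg/mL vs MEC 1 μg/mL: subtherapeutic.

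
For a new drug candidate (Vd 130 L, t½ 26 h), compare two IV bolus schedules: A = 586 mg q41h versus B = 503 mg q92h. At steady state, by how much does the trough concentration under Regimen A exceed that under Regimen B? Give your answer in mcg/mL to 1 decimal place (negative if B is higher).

Regimen A: f = (1/2)^(41/26) ≈ 0.3352; Cmin,ss = (586/130)·f/(1−f) ≈ 2.273 mcg/mL.
Regimen B: f = (1/2)^(92/26) ≈ 0.0861; Cmin,ss = (503/130)·f/(1−f) ≈ 0.365 mcg/mL.
Difference ≈ 2.273 − 0.365 ≈ 1.908 mcg/mL.

1.9 mcg/mL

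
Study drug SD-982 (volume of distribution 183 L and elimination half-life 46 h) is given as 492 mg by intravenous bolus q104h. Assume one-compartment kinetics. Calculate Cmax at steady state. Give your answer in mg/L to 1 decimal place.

Over one 104-h interval, 104/46 ≈ 2.2609 half-lives elapse, leaving f ≈ 0.2086 of each dose.
At steady state, accumulation factor R = 1/(1 − e^(−kτ)) ≈ 1.2636.
Each bolus raises the concentration by D/Vd = 492/183 ≈ 2.689 mg/L.
Steady-state peak Cmax,ss = C₀·R ≈ 2.689 × 1.2636 ≈ 3.398 mg/L.

3.4 mg/L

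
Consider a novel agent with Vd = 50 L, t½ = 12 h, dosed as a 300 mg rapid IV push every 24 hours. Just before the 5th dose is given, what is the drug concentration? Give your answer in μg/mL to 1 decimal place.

2.0 μg/mL

f = (1/2)^(τ/t½) = (1/2)^(24/12) ≈ 0.2500.
C₀ = D/Vd = 300/50 ≈ 6.000 μg/mL.
Before the 5th dose, 4 doses have been given. Superposition: Cmin = C₀·(f + f² + … + f^4).
≈ 6.000 × (0.2500 + 0.0625 + 0.0156 + 0.0039) ≈ 6.000 × 0.3320 ≈ 1.992 μg/mL.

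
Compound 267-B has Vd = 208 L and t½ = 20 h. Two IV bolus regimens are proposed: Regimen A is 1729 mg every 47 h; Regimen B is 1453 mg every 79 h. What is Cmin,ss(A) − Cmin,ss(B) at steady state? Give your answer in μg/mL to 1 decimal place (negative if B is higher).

Regimen A: f = (1/2)^(47/20) ≈ 0.1961; Cmin,ss = (1729/208)·f/(1−f) ≈ 2.028 μg/mL.
Regimen B: f = (1/2)^(79/20) ≈ 0.0647; Cmin,ss = (1453/208)·f/(1−f) ≈ 0.483 μg/mL.
Difference ≈ 2.028 − 0.483 ≈ 1.545 μg/mL.

1.5 μg/mL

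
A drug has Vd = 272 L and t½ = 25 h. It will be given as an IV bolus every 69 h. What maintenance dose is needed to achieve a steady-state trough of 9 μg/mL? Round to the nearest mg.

14135 mg

τ/t½ = 69/25 ≈ 2.76, so f = (1/2)^(69/25) ≈ 0.147624.
Cmin,ss = (D/Vd)·f/(1−f), so D = Cmin,ss·Vd·(1−f)/f.
D = 9 × 272 × (1−f)/f ≈ 9 × 272 × 5.77397 ≈ 14134.68 mg.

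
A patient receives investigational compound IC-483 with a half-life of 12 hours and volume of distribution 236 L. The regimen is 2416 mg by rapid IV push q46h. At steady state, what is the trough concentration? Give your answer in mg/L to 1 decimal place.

τ/t½ = 46/12 ≈ 3.8333, so fraction remaining f = (1/2)^(46/12) ≈ 0.0702.
Single-dose peak C₀ = D/Vd = 2416/236 ≈ 10.237 mg/L.
Steady-state trough Cmin,ss = C₀·f/(1−f) ≈ 10.237 × 0.0702/0.9298 ≈ 0.773 mg/L.

0.8 mg/L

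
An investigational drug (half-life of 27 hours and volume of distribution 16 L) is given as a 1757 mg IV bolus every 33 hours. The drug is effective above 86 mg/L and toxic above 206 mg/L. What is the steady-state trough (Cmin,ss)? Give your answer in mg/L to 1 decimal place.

82.4 mg/L

Over one 33-h interval, 33/27 ≈ 1.2222 half-lives elapse, leaving f ≈ 0.4286 of each dose.
Accumulation ratio R = 1/(1 − f) ≈ 1/0.5714 ≈ 1.7501.
Each bolus raises the concentration by D/Vd = 1757/16 ≈ 109.812 mg/L.
Steady-state peak Cmax,ss = C₀·R ≈ 109.812 × 1.7501 ≈ 192.182 mg/L.
One interval later, Cmin,ss = Cmax,ss·e^(−kτ) ≈ 192.182 × 0.4286 ≈ 82.369 mg/L.
Trough 82.4 mg/L vs MEC 86 mg/L: subtherapeutic.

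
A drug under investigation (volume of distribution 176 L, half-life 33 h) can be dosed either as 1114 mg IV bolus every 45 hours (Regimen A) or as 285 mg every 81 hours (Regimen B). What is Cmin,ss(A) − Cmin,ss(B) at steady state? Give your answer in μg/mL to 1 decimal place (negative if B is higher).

3.7 μg/mL

Regimen A: f = (1/2)^(45/33) ≈ 0.3886; Cmin,ss = (1114/176)·f/(1−f) ≈ 4.023 μg/mL.
Regimen B: f = (1/2)^(81/33) ≈ 0.1824; Cmin,ss = (285/176)·f/(1−f) ≈ 0.361 μg/mL.
Difference ≈ 4.023 − 0.361 ≈ 3.662 μg/mL.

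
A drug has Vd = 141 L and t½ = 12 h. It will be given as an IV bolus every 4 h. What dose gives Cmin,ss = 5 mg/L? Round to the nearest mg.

183 mg

τ/t½ = 4/12 ≈ 0.33333, so f = (1/2)^(4/12) ≈ 0.793701.
Cmin,ss = (D/Vd)·f/(1−f), so D = Cmin,ss·Vd·(1−f)/f.
D = 5 × 141 × (1−f)/f ≈ 5 × 141 × 0.25992 ≈ 183.24 mg.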